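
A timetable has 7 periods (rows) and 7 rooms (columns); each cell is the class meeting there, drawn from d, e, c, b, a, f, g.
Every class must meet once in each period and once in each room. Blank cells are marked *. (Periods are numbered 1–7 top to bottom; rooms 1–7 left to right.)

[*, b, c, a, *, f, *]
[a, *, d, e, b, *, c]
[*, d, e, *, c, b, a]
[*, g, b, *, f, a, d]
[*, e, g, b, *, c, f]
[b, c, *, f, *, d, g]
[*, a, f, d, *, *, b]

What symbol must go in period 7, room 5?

g

Period 1, room 7: period 1 has {c, b, a, f} and room 7 has {d, c, b, a, f, g}, leaving only e.
Period 2, room 2: period 2 has {d, e, c, b, a} and room 2 has {d, e, c, b, a, g}, leaving only f.
Period 2, room 6: period 2 has {d, e, c, b, a, f} and room 6 has {d, c, b, a, f}, leaving only g.
Period 3, room 4: period 3 has {d, e, c, b, a} and room 4 has {d, e, b, a, f}, leaving only g.
Period 3, room 1: period 3 has {d, e, c, b, a, g} and room 1 has {b, a}, leaving only f.
Period 4, room 4: period 4 has {d, b, a, f, g} and room 4 has {d, e, b, a, f, g}, leaving only c.
Period 4, room 1: period 4 has {d, c, b, a, f, g} and room 1 has {b, a, f}, leaving only e.
Period 5, room 1: period 5 has {e, c, b, f, g} and room 1 has {e, b, a, f}, leaving only d.
Period 1, room 1: period 1 has {e, c, b, a, f} and room 1 has {d, e, b, a, f}, leaving only g.
Period 1, room 5: period 1 has {e, c, b, a, f, g} and room 5 has {c, b, f}, leaving only d.
Period 5, room 5: period 5 has {d, e, c, b, f, g} and room 5 has {d, c, b, f}, leaving only a.
Period 6, room 3: period 6 has {d, c, b, f, g} and room 3 has {d, e, c, b, f, g}, leaving only a.
Period 6, room 5: period 6 has {d, c, b, a, f, g} and room 5 has {d, c, b, a, f}, leaving only e.
Period 7 already has {d, b, a, f} and room 5 already has {d, e, c, b, a, f}, so period 7, room 5 must be g.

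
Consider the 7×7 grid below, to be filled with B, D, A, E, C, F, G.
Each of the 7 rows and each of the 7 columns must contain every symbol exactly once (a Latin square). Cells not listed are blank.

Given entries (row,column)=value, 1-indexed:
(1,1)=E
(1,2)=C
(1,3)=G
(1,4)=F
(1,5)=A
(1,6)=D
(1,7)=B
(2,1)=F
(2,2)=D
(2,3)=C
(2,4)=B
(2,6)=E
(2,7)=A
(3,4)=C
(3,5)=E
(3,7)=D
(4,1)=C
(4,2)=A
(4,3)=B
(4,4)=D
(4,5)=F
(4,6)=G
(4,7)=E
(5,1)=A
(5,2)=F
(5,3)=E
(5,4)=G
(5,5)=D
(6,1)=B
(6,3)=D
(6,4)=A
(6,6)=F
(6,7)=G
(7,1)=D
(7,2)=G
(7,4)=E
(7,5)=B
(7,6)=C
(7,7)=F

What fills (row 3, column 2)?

Row 3 already has {D, E, C} and column 2 already has {D, A, C, F, G}, so row 3, column 2 must be B.

B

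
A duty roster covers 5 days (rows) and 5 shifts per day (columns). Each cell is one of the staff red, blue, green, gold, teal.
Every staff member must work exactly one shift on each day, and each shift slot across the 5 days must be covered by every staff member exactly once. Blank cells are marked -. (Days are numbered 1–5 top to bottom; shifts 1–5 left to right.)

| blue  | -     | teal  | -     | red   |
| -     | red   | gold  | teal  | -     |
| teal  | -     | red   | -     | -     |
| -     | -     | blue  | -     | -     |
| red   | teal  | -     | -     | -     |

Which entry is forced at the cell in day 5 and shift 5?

Day 2, shift 1: day 2 has {red, gold, teal} and shift 1 has {red, blue, teal}, leaving only green.
Day 2, shift 5: day 2 has {red, green, gold, teal} and shift 5 has {red}, leaving only blue.
Day 4, shift 1: day 4 has {blue} and shift 1 has {red, blue, green, teal}, leaving only gold.
Day 4, shift 2: day 4 has {blue, gold} and shift 2 has {red, teal}, leaving only green.
Day 1, shift 2: day 1 has {red, blue, teal} and shift 2 has {red, green, teal}, leaving only gold.
Day 1, shift 4: day 1 has {red, blue, gold, teal} and shift 4 has {teal}, leaving only green.
Day 3, shift 2: day 3 has {red, teal} and shift 2 has {red, green, gold, teal}, leaving only blue.
Day 3, shift 4: day 3 has {red, blue, teal} and shift 4 has {green, teal}, leaving only gold.
Day 3, shift 5: day 3 has {red, blue, gold, teal} and shift 5 has {red, blue}, leaving only green.
Day 5 already has {red, teal} and shift 5 already has {red, blue, green}, so day 5, shift 5 must be gold.

gold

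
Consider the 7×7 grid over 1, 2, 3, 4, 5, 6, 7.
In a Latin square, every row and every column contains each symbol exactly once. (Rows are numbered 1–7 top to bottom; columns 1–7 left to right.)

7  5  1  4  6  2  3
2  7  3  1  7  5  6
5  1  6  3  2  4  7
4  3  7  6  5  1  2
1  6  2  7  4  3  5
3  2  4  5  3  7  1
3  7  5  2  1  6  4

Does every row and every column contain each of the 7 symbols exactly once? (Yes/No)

Row 6 contains 3 twice (at columns 1 and 5); row 2 is also not a permutation.

No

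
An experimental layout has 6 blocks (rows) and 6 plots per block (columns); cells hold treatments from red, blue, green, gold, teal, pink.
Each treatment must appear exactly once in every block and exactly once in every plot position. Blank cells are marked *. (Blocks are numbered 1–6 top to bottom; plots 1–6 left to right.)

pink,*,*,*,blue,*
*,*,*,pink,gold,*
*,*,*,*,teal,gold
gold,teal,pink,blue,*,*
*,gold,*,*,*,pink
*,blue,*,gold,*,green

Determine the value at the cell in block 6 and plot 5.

Block 4, plot 6: block 4 has {blue, gold, teal, pink} and plot 6 has {green, gold, pink}, leaving only red.
Block 1, plot 6: block 1 has {blue, pink} and plot 6 has {red, green, gold, pink}, leaving only teal.
Block 2, plot 6: block 2 has {gold, pink} and plot 6 has {red, green, gold, teal, pink}, leaving only blue.
Block 4, plot 5: block 4 has {red, blue, gold, teal, pink} and plot 5 has {blue, gold, teal}, leaving only green.
Block 5, plot 5: block 5 has {gold, pink} and plot 5 has {blue, green, gold, teal}, leaving only red.
Block 6 already has {blue, green, gold} and plot 5 already has {red, blue, green, gold, teal}, so block 6, plot 5 must be pink.

pink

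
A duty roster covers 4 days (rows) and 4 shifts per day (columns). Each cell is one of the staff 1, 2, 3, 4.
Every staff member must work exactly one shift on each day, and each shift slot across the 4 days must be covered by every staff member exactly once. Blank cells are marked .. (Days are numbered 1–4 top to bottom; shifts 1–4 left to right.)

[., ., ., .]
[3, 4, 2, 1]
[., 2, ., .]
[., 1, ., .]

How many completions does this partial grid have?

Day 1, shift 1: eliminating its day and shift leaves {1, 2, 4}.
Day 1, shift 2: eliminating its day and shift leaves {3}.
Day 1, shift 3: eliminating its day and shift leaves {1, 3, 4}.
Day 1, shift 4: eliminating its day and shift leaves {2, 3, 4}.
Day 3, shift 1: eliminating its day and shift leaves {1, 4}.
Day 3, shift 3: eliminating its day and shift leaves {1, 3, 4}.
Day 3, shift 4: eliminating its day and shift leaves {3, 4}.
Day 4, shift 1: eliminating its day and shift leaves {2, 4}.
Day 4, shift 3: eliminating its day and shift leaves {3, 4}.
Day 4, shift 4: eliminating its day and shift leaves {2, 3, 4}.
Enumerating the assignments across these blanks that avoid any day or shift repeat gives 4 completions.

4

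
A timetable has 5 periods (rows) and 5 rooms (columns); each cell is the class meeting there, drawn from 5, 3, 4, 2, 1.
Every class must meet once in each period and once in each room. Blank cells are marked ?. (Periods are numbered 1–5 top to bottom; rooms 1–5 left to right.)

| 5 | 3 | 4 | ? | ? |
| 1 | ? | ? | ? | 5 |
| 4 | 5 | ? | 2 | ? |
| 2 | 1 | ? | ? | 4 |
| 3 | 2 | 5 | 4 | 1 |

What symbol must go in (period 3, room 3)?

1

Period 1, room 4: period 1 has {5, 3, 4} and room 4 has {4, 2}, leaving only 1.
Period 1, room 5: period 1 has {5, 3, 4, 1} and room 5 has {5, 4, 1}, leaving only 2.
Period 2, room 2: period 2 has {5, 1} and room 2 has {5, 3, 2, 1}, leaving only 4.
Period 2, room 4: period 2 has {5, 4, 1} and room 4 has {4, 2, 1}, leaving only 3.
Period 2, room 3: period 2 has {5, 3, 4, 1} and room 3 has {5, 4}, leaving only 2.
Period 3, room 5: period 3 has {5, 4, 2} and room 5 has {5, 4, 2, 1}, leaving only 3.
Period 3 already has {5, 3, 4, 2} and room 3 already has {5, 4, 2}, so period 3, room 3 must be 1.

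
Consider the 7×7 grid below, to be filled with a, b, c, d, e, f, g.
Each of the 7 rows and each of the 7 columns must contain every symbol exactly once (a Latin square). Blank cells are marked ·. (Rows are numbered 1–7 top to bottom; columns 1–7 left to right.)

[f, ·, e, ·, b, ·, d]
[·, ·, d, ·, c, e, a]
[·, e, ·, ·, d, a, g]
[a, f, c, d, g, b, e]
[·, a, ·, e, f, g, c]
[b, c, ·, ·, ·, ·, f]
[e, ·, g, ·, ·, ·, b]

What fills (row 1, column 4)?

a

Row 1, column 2: row 1 has {b, d, e, f} and column 2 has {a, c, e, f}, leaving only g.
Row 1, column 6: row 1 has {b, d, e, f, g} and column 6 has {a, b, e, g}, leaving only c.
Row 1 already has {b, c, d, e, f, g} and column 4 already has {d, e}, so row 1, column 4 must be a.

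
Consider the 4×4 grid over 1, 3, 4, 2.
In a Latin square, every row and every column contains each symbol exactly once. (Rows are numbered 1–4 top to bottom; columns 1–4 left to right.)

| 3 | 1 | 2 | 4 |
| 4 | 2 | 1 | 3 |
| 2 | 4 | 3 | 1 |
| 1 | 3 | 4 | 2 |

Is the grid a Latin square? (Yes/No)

Yes

Each row is a permutation of the 4 symbols, and so is each column.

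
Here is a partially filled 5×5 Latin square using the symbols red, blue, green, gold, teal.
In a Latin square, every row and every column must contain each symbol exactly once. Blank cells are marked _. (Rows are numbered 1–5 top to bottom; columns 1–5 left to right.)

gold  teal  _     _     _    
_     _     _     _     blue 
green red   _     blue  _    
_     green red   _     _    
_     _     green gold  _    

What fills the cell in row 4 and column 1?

Row 1, column 3: row 1 has {gold, teal} and column 3 has {red, green}, leaving only blue.
Row 2, column 2: row 2 has {blue} and column 2 has {red, green, teal}, leaving only gold.
Row 2, column 3: row 2 has {blue, gold} and column 3 has {red, blue, green}, leaving only teal.
Row 2, column 1: row 2 has {blue, gold, teal} and column 1 has {green, gold}, leaving only red.
Row 2, column 4: row 2 has {red, blue, gold, teal} and column 4 has {blue, gold}, leaving only green.
Row 1, column 4: row 1 has {blue, gold, teal} and column 4 has {blue, green, gold}, leaving only red.
Row 1, column 5: row 1 has {red, blue, gold, teal} and column 5 has {blue}, leaving only green.
Row 3, column 3: row 3 has {red, blue, green} and column 3 has {red, blue, green, teal}, leaving only gold.
Row 3, column 5: row 3 has {red, blue, green, gold} and column 5 has {blue, green}, leaving only teal.
Row 4, column 4: row 4 has {red, green} and column 4 has {red, blue, green, gold}, leaving only teal.
Row 4 already has {red, green, teal} and column 1 already has {red, green, gold}, so row 4, column 1 must be blue.

blue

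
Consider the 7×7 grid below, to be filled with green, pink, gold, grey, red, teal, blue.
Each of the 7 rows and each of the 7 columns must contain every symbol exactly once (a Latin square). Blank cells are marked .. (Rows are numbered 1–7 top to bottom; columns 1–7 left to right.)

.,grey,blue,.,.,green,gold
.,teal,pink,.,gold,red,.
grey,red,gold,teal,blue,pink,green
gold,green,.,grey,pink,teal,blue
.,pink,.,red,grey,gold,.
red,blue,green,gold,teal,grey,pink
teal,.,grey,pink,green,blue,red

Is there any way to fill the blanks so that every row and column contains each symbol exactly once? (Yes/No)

No

Row 1, column 4: row 1 together with column 4 already contain {green, pink, gold, grey, red, teal, blue} — every symbol — so nothing can go there. The grid has no valid completion.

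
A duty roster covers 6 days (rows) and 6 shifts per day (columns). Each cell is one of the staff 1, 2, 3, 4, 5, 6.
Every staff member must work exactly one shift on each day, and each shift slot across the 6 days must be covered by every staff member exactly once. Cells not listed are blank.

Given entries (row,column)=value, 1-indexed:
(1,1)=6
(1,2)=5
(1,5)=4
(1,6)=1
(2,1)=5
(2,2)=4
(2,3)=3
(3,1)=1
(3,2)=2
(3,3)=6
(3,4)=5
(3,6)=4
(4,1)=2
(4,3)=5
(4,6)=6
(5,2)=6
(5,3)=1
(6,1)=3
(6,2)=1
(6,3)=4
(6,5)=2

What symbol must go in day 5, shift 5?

Day 1, shift 3: day 1 has {1, 4, 5, 6} and shift 3 has {1, 3, 4, 5, 6}, leaving only 2.
Day 1, shift 4: day 1 has {1, 2, 4, 5, 6} and shift 4 has {5}, leaving only 3.
Day 2, shift 6: day 2 has {3, 4, 5} and shift 6 has {1, 4, 6}, leaving only 2.
Day 3, shift 5: day 3 has {1, 2, 4, 5, 6} and shift 5 has {2, 4}, leaving only 3.
Day 5 already has {1, 6} and shift 5 already has {2, 3, 4}, so day 5, shift 5 must be 5.

5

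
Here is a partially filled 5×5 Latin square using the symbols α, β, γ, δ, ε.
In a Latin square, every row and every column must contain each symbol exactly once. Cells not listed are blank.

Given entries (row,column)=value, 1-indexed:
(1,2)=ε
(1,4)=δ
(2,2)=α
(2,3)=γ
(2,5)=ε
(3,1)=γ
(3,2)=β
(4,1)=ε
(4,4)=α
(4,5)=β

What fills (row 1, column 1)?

Row 2, column 4: row 2 has {α, γ, ε} and column 4 has {α, δ}, leaving only β.
Row 2, column 1: row 2 has {α, β, γ, ε} and column 1 has {γ, ε}, leaving only δ.
Row 3, column 4: row 3 has {β, γ} and column 4 has {α, β, δ}, leaving only ε.
Row 4, column 3: row 4 has {α, β, ε} and column 3 has {γ}, leaving only δ.
Row 3, column 3: row 3 has {β, γ, ε} and column 3 has {γ, δ}, leaving only α.
Row 1, column 3: row 1 has {δ, ε} and column 3 has {α, γ, δ}, leaving only β.
Row 1 already has {β, δ, ε} and column 1 already has {γ, δ, ε}, so row 1, column 1 must be α.

α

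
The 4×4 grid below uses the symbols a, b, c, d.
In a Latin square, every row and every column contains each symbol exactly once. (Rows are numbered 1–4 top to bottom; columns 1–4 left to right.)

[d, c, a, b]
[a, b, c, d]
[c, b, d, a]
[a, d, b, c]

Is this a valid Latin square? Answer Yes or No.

Every row is a permutation, but column 1 contains a twice (at rows 2 and 4).

No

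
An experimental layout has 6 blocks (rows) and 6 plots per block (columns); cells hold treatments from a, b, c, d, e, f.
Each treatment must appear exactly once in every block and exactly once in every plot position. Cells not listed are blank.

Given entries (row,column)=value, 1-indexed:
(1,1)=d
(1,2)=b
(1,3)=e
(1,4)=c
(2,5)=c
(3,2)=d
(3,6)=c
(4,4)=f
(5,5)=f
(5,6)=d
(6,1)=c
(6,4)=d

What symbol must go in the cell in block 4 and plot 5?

d

Block 1, plot 5: block 1 has {b, c, d, e} and plot 5 has {c, f}, leaving only a.
Block 1, plot 6: block 1 has {a, b, c, d, e} and plot 6 has {c, d}, leaving only f.
Block 4, plot 5 is narrowed to {b, d, e}.
If it were b, then block 6, plot 5 would be left with no valid symbol.
If it were e, then block 6, plot 5 would be left with no valid symbol.
So block 4, plot 5 must be d.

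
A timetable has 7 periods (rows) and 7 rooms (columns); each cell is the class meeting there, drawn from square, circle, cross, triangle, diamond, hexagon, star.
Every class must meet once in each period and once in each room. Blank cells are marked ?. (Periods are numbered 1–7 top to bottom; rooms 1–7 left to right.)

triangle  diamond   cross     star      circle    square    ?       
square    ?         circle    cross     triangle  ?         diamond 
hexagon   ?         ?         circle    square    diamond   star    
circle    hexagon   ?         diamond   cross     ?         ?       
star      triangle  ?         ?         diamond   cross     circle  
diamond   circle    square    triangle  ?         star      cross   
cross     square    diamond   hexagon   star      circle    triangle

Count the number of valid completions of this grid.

Period 1, room 7: eliminating its period and room leaves {hexagon}.
Period 2, room 2: eliminating its period and room leaves {star}.
Period 2, room 6: eliminating its period and room leaves {hexagon}.
Period 3, room 2: eliminating its period and room leaves {cross}.
Period 3, room 3: eliminating its period and room leaves {triangle}.
Period 4, room 3: eliminating its period and room leaves {triangle, star}.
Period 4, room 6: eliminating its period and room leaves {triangle}.
Period 4, room 7: eliminating its period and room leaves {square}.
Period 5, room 3: eliminating its period and room leaves {hexagon}.
Period 5, room 4: eliminating its period and room leaves {square}.
Period 6, room 5: eliminating its period and room leaves {hexagon}.
Only one assignment across all blanks avoids any period or room repeat, giving 1 completion.

1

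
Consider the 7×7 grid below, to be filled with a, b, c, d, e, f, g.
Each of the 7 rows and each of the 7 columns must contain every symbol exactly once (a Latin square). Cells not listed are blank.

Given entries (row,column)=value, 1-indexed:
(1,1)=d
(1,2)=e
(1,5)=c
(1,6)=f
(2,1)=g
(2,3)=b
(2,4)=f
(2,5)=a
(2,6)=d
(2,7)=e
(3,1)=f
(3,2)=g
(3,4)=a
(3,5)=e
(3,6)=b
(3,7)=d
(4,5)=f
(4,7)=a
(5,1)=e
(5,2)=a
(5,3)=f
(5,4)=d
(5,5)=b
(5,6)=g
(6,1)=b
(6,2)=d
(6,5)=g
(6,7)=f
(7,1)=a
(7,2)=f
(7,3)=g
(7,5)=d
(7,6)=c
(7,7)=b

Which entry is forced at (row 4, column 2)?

Row 1, column 3: row 1 has {c, d, e, f} and column 3 has {b, f, g}, leaving only a.
Row 1, column 7: row 1 has {a, c, d, e, f} and column 7 has {a, b, d, e, f}, leaving only g.
Row 1, column 4: row 1 has {a, c, d, e, f, g} and column 4 has {a, d, f}, leaving only b.
Row 2, column 2: row 2 has {a, b, d, e, f, g} and column 2 has {a, d, e, f, g}, leaving only c.
Row 4 already has {a, f} and column 2 already has {a, c, d, e, f, g}, so row 4, column 2 must be b.

b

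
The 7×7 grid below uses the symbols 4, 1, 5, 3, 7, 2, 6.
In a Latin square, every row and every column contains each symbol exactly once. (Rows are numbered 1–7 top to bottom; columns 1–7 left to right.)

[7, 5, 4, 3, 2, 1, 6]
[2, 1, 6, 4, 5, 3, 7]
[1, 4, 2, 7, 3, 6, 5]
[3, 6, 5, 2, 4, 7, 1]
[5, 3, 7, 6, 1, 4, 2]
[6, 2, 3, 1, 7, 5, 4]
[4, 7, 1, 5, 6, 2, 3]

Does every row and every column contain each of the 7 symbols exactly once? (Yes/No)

Each row is a permutation of the 7 symbols, and so is each column.

Yes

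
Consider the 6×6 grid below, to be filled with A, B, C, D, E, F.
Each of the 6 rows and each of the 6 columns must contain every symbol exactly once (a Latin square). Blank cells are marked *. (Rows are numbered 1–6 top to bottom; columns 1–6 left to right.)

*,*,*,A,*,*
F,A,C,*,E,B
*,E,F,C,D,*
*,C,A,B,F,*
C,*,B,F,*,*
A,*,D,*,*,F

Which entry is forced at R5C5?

Row 5 already has {B, C, F} and column 5 already has {D, E, F}, so row 5, column 5 must be A.

A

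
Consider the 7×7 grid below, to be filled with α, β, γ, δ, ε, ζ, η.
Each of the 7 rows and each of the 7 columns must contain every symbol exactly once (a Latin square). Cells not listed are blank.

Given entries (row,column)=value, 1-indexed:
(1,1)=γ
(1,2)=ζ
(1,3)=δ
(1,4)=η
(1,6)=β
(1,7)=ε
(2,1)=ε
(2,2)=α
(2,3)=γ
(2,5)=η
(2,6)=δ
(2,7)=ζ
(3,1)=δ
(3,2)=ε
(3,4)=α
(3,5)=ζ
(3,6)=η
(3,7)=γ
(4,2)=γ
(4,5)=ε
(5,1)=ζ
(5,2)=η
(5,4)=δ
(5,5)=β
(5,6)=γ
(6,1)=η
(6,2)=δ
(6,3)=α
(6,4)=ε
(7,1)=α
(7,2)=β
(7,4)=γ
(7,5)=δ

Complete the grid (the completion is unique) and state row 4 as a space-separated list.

Row 4, column 1: row 4 has {γ, ε} and column 1 has {α, γ, δ, ε, ζ, η}, leaving only β.
Row 4, column 4: row 4 has {β, γ, ε} and column 4 has {α, γ, δ, ε, η}, leaving only ζ.
Row 4, column 3: row 4 has {β, γ, ε, ζ} and column 3 has {α, γ, δ}, leaving only η.
Row 4, column 6: row 4 has {β, γ, ε, ζ, η} and column 6 has {β, γ, δ, η}, leaving only α.
Row 4, column 7: row 4 has {α, β, γ, ε, ζ, η} and column 7 has {γ, ε, ζ}, leaving only δ.
So row 4 reads: β γ η ζ ε α δ.

β γ η ζ ε α δ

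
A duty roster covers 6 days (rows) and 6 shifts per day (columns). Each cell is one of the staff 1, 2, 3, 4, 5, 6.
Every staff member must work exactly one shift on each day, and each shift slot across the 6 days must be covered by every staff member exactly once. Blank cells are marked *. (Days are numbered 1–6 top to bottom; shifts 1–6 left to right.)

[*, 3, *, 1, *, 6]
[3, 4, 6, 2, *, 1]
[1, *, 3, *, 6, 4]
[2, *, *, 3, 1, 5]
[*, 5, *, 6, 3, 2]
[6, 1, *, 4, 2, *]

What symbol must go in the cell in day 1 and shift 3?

2

Day 2, shift 5: day 2 has {1, 2, 3, 4, 6} and shift 5 has {1, 2, 3, 6}, leaving only 5.
Day 1, shift 5: day 1 has {1, 3, 6} and shift 5 has {1, 2, 3, 5, 6}, leaving only 4.
Day 1, shift 1: day 1 has {1, 3, 4, 6} and shift 1 has {1, 2, 3, 6}, leaving only 5.
Day 1 already has {1, 3, 4, 5, 6} and shift 3 already has {3, 6}, so day 1, shift 3 must be 2.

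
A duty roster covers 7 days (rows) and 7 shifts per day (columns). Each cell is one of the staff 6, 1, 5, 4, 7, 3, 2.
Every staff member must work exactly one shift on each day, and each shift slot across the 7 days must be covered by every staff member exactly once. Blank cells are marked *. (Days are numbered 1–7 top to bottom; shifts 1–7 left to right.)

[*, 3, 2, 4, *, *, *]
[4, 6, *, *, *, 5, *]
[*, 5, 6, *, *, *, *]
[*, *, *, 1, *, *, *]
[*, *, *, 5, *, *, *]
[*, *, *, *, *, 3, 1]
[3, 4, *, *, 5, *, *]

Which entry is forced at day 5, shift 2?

Day 5, shift 2 is narrowed to {1, 7, 2}.
If it were 7, then day 6, shift 2 would be left with no valid symbol.
If it were 2, then day 6, shift 2 would be left with no valid symbol.
So day 5, shift 2 must be 1.

1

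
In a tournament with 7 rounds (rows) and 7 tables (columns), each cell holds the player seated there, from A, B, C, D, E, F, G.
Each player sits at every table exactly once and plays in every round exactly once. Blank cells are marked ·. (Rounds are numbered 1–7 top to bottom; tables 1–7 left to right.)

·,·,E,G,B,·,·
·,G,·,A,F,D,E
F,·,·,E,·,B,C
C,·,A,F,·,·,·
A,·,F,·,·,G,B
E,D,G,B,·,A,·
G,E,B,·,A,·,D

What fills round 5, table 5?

E

Round 1, table 1: round 1 has {B, E, G} and table 1 has {A, C, E, F, G}, leaving only D.
Round 2, table 1: round 2 has {A, D, E, F, G} and table 1 has {A, C, D, E, F, G}, leaving only B.
Round 2, table 3: round 2 has {A, B, D, E, F, G} and table 3 has {A, B, E, F, G}, leaving only C.
Round 3, table 2: round 3 has {B, C, E, F} and table 2 has {D, E, G}, leaving only A.
Round 3, table 3: round 3 has {A, B, C, E, F} and table 3 has {A, B, C, E, F, G}, leaving only D.
Round 3, table 5: round 3 has {A, B, C, D, E, F} and table 5 has {A, B, F}, leaving only G.
Round 4, table 2: round 4 has {A, C, F} and table 2 has {A, D, E, G}, leaving only B.
Round 4, table 6: round 4 has {A, B, C, F} and table 6 has {A, B, D, G}, leaving only E.
Round 4, table 5: round 4 has {A, B, C, E, F} and table 5 has {A, B, F, G}, leaving only D.
Round 4, table 7: round 4 has {A, B, C, D, E, F} and table 7 has {B, C, D, E}, leaving only G.
Round 5, table 2: round 5 has {A, B, F, G} and table 2 has {A, B, D, E, G}, leaving only C.
Round 5 already has {A, B, C, F, G} and table 5 already has {A, B, D, F, G}, so round 5, table 5 must be E.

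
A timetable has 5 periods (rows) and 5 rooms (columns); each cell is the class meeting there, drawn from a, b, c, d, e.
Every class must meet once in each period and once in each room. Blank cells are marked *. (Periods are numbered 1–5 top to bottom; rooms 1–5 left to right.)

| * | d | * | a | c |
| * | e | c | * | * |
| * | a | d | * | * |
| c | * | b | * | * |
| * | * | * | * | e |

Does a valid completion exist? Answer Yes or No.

Period 4, room 2: period 4 together with room 2 already contain {a, b, c, d, e} — every symbol — so nothing can go there. The grid has no valid completion.

No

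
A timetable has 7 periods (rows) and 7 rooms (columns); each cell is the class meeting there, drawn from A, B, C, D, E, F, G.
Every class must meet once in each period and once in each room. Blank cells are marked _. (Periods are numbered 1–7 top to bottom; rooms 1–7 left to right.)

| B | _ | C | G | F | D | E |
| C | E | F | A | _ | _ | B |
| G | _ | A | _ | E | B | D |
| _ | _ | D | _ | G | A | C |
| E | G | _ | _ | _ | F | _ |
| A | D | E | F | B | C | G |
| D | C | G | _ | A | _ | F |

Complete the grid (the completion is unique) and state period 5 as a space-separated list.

E G B D C F A

Period 5, room 3: period 5 has {E, F, G} and room 3 has {A, C, D, E, F, G}, leaving only B.
Period 5, room 7: period 5 has {B, E, F, G} and room 7 has {B, C, D, E, F, G}, leaving only A.
Period 1, room 2: period 1 has {B, C, D, E, F, G} and room 2 has {C, D, E, G}, leaving only A.
Period 2, room 5: period 2 has {A, B, C, E, F} and room 5 has {A, B, E, F, G}, leaving only D.
Period 5, room 5: period 5 has {A, B, E, F, G} and room 5 has {A, B, D, E, F, G}, leaving only C.
Period 5, room 4: period 5 has {A, B, C, E, F, G} and room 4 has {A, F, G}, leaving only D.
So period 5 reads: E G B D C F A.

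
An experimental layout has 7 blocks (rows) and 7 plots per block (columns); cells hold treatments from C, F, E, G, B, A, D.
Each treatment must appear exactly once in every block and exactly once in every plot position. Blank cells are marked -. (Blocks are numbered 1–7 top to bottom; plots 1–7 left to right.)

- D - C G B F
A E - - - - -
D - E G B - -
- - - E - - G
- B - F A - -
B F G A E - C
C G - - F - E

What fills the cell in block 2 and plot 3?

Block 1, plot 1: block 1 has {C, F, G, B, D} and plot 1 has {C, B, A, D}, leaving only E.
Block 1, plot 3: block 1 has {C, F, E, G, B, D} and plot 3 has {E, G}, leaving only A.
Block 3, plot 7: block 3 has {E, G, B, D} and plot 7 has {C, F, E, G}, leaving only A.
Block 3, plot 2: block 3 has {E, G, B, A, D} and plot 2 has {F, E, G, B, D}, leaving only C.
Block 3, plot 6: block 3 has {C, E, G, B, A, D} and plot 6 has {B}, leaving only F.
Block 4, plot 1: block 4 has {E, G} and plot 1 has {C, E, B, A, D}, leaving only F.
Block 4, plot 2: block 4 has {F, E, G} and plot 2 has {C, F, E, G, B, D}, leaving only A.
Block 5, plot 1: block 5 has {F, B, A} and plot 1 has {C, F, E, B, A, D}, leaving only G.
Block 5, plot 7: block 5 has {F, G, B, A} and plot 7 has {C, F, E, G, A}, leaving only D.
Block 2, plot 7: block 2 has {E, A} and plot 7 has {C, F, E, G, A, D}, leaving only B.
Block 2, plot 4: block 2 has {E, B, A} and plot 4 has {C, F, E, G, A}, leaving only D.
Block 2, plot 5: block 2 has {E, B, A, D} and plot 5 has {F, E, G, B, A}, leaving only C.
Block 2 already has {C, E, B, A, D} and plot 3 already has {E, G, A}, so block 2, plot 3 must be F.

F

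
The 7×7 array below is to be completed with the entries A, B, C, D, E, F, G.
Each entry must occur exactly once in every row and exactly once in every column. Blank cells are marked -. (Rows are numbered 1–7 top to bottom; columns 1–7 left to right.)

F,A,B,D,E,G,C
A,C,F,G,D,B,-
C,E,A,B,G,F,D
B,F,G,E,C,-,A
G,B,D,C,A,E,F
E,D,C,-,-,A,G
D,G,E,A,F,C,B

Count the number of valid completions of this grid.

Row 2, column 7: eliminating its row and column leaves {E}.
Row 4, column 6: eliminating its row and column leaves {D}.
Row 6, column 4: eliminating its row and column leaves {F}.
Row 6, column 5: eliminating its row and column leaves {B}.
Only one assignment across all blanks avoids any row or column repeat, giving 1 completion.

1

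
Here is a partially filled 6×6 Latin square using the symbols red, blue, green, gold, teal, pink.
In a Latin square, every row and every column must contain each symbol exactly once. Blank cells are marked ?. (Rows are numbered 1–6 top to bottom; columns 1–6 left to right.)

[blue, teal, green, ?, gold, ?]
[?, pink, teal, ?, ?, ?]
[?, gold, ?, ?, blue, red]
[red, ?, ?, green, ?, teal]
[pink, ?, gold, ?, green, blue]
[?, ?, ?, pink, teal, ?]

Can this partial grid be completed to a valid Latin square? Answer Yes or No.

Row 1, column 4: row 1 has {blue, green, gold, teal} and column 4 has {green, pink}, so it must be red.
Row 1, column 6: row 1 has {red, blue, green, gold, teal} and column 6 has {red, blue, teal}, so it must be pink.
Row 2, column 5: row 2 has {teal, pink} and column 5 has {blue, green, gold, teal}, so it must be red.
Row 3, column 3: row 3 has {red, blue, gold} and column 3 has {green, gold, teal}, so it must be pink.
Row 3, column 4: row 3 has {red, blue, gold, pink} and column 4 has {red, green, pink}, so it must be teal.
Now row 5, column 4: row 5 together with column 4 already contain {red, blue, green, gold, teal, pink} — every symbol — so nothing can go there. The grid has no valid completion.

No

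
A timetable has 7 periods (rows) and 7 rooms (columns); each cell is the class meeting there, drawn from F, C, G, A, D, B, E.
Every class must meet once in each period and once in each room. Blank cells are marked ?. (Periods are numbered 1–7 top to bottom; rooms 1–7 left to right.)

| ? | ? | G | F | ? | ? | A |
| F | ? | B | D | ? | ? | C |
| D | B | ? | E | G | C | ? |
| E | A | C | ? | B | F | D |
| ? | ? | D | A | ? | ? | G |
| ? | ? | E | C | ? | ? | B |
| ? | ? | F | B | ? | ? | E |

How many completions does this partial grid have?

14

Period 1, room 1: eliminating its period and room leaves {C, B}.
Period 1, room 2: eliminating its period and room leaves {C, D, E}.
Period 1, room 5: eliminating its period and room leaves {C, D, E}.
Period 1, room 6: eliminating its period and room leaves {D, B, E}.
Period 2, room 2: eliminating its period and room leaves {G, E}.
Period 2, room 5: eliminating its period and room leaves {A, E}.
Period 2, room 6: eliminating its period and room leaves {G, A, E}.
Period 3, room 3: eliminating its period and room leaves {A}.
Period 3, room 7: eliminating its period and room leaves {F}.
Period 4, room 4: eliminating its period and room leaves {G}.
Period 5, room 1: eliminating its period and room leaves {C, B}.
Period 5, room 2: eliminating its period and room leaves {F, C, E}.
Period 5, room 5: eliminating its period and room leaves {F, C, E}.
Period 5, room 6: eliminating its period and room leaves {B, E}.
Period 6, room 1: eliminating its period and room leaves {G, A}.
Period 6, room 2: eliminating its period and room leaves {F, G, D}.
Period 6, room 5: eliminating its period and room leaves {F, A, D}.
Period 6, room 6: eliminating its period and room leaves {G, A, D}.
Period 7, room 1: eliminating its period and room leaves {C, G, A}.
Period 7, room 2: eliminating its period and room leaves {C, G, D}.
Period 7, room 5: eliminating its period and room leaves {C, A, D}.
Period 7, room 6: eliminating its period and room leaves {G, A, D}.
Enumerating the assignments across these blanks that avoid any period or room repeat gives 14 completions.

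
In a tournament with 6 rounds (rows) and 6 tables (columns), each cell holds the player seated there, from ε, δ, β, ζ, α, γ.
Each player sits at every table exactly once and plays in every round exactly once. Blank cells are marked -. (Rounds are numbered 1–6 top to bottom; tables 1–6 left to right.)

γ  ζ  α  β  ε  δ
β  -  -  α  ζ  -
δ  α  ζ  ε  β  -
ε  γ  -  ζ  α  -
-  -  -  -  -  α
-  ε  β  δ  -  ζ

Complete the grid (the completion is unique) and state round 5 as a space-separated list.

Round 5, table 1: round 5 has {α} and table 1 has {ε, δ, β, γ}, leaving only ζ.
Round 5, table 4: round 5 has {ζ, α} and table 4 has {ε, δ, β, ζ, α}, leaving only γ.
Round 5, table 5: round 5 has {ζ, α, γ} and table 5 has {ε, β, ζ, α}, leaving only δ.
Round 5, table 2: round 5 has {δ, ζ, α, γ} and table 2 has {ε, ζ, α, γ}, leaving only β.
Round 5, table 3: round 5 has {δ, β, ζ, α, γ} and table 3 has {β, ζ, α}, leaving only ε.
So round 5 reads: ζ β ε γ δ α.

ζ β ε γ δ α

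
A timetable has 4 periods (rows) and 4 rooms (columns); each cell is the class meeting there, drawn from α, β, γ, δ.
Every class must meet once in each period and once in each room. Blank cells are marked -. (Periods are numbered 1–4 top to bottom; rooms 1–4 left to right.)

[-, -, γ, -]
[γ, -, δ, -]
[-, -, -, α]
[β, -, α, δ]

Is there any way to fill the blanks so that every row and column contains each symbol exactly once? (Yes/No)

Period 1, room 4: period 1 has {γ} and room 4 has {α, δ}, so it must be β.
Now period 2, room 4: period 2 together with room 4 already contain {α, β, γ, δ} — every symbol — so nothing can go there. The grid has no valid completion.

No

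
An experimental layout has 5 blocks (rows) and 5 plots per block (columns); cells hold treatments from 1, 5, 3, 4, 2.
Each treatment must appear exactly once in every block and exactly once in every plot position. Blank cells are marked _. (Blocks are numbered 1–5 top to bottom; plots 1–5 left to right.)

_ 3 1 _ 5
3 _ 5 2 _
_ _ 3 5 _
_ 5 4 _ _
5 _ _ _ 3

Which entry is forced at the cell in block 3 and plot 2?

Block 1, plot 4: block 1 has {1, 5, 3} and plot 4 has {5, 2}, leaving only 4.
Block 1, plot 1: block 1 has {1, 5, 3, 4} and plot 1 has {5, 3}, leaving only 2.
Block 4, plot 1: block 4 has {5, 4} and plot 1 has {5, 3, 2}, leaving only 1.
Block 3, plot 1: block 3 has {5, 3} and plot 1 has {1, 5, 3, 2}, leaving only 4.
Block 4, plot 4: block 4 has {1, 5, 4} and plot 4 has {5, 4, 2}, leaving only 3.
Block 4, plot 5: block 4 has {1, 5, 3, 4} and plot 5 has {5, 3}, leaving only 2.
Block 3, plot 5: block 3 has {5, 3, 4} and plot 5 has {5, 3, 2}, leaving only 1.
Block 3 already has {1, 5, 3, 4} and plot 2 already has {5, 3}, so block 3, plot 2 must be 2.

2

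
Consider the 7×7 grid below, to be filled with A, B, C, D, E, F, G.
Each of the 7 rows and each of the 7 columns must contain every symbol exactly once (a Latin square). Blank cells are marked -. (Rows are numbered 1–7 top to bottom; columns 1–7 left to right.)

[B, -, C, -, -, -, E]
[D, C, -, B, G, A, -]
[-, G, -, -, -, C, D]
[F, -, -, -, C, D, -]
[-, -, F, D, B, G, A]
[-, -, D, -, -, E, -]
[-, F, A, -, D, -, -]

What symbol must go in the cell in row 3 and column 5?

E

Row 1, column 6: row 1 has {B, C, E} and column 6 has {A, C, D, E, G}, leaving only F.
Row 1, column 5: row 1 has {B, C, E, F} and column 5 has {B, C, D, G}, leaving only A.
Row 1, column 2: row 1 has {A, B, C, E, F} and column 2 has {C, F, G}, leaving only D.
Row 1, column 4: row 1 has {A, B, C, D, E, F} and column 4 has {B, D}, leaving only G.
Row 2, column 3: row 2 has {A, B, C, D, G} and column 3 has {A, C, D, F}, leaving only E.
Row 2, column 7: row 2 has {A, B, C, D, E, G} and column 7 has {A, D, E}, leaving only F.
Row 3, column 3: row 3 has {C, D, G} and column 3 has {A, C, D, E, F}, leaving only B.
Row 4, column 3: row 4 has {C, D, F} and column 3 has {A, B, C, D, E, F}, leaving only G.
Row 4, column 7: row 4 has {C, D, F, G} and column 7 has {A, D, E, F}, leaving only B.
Row 5, column 2: row 5 has {A, B, D, F, G} and column 2 has {C, D, F, G}, leaving only E.
Row 4, column 2: row 4 has {B, C, D, F, G} and column 2 has {C, D, E, F, G}, leaving only A.
Row 4, column 4: row 4 has {A, B, C, D, F, G} and column 4 has {B, D, G}, leaving only E.
Row 5, column 1: row 5 has {A, B, D, E, F, G} and column 1 has {B, D, F}, leaving only C.
Row 6, column 2: row 6 has {D, E} and column 2 has {A, C, D, E, F, G}, leaving only B.
Row 6, column 5: row 6 has {B, D, E} and column 5 has {A, B, C, D, G}, leaving only F.
Row 3 already has {B, C, D, G} and column 5 already has {A, B, C, D, F, G}, so row 3, column 5 must be E.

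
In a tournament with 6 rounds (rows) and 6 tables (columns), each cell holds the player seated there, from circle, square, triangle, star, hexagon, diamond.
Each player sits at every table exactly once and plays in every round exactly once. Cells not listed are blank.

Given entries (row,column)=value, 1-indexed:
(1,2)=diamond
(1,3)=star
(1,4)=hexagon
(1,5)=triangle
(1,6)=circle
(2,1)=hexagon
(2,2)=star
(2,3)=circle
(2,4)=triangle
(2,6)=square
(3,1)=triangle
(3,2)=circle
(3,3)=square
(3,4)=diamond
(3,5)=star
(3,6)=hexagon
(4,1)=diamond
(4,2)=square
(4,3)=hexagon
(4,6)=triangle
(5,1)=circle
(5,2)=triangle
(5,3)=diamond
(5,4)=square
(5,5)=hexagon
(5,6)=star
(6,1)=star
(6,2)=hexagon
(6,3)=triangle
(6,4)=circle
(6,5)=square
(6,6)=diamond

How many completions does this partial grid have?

1

Round 1, table 1: eliminating its round and table leaves {square}.
Round 2, table 5: eliminating its round and table leaves {diamond}.
Round 4, table 4: eliminating its round and table leaves {star}.
Round 4, table 5: eliminating its round and table leaves {circle}.
Only one assignment across all blanks avoids any round or table repeat, giving 1 completion.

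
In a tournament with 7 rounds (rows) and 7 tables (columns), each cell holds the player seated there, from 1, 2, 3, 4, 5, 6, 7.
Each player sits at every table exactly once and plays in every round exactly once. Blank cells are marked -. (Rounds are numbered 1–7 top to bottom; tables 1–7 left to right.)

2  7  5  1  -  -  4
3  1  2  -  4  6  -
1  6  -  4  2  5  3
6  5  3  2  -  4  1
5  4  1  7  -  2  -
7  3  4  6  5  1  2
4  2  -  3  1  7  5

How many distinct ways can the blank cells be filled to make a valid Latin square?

Round 1, table 5: eliminating its round and table leaves {3, 6}.
Round 1, table 6: eliminating its round and table leaves {3}.
Round 2, table 4: eliminating its round and table leaves {5}.
Round 2, table 7: eliminating its round and table leaves {7}.
Round 3, table 3: eliminating its round and table leaves {7}.
Round 4, table 5: eliminating its round and table leaves {7}.
Round 5, table 5: eliminating its round and table leaves {3, 6}.
Round 5, table 7: eliminating its round and table leaves {6}.
Round 7, table 3: eliminating its round and table leaves {6}.
Only one assignment across all blanks avoids any round or table repeat, giving 1 completion.

1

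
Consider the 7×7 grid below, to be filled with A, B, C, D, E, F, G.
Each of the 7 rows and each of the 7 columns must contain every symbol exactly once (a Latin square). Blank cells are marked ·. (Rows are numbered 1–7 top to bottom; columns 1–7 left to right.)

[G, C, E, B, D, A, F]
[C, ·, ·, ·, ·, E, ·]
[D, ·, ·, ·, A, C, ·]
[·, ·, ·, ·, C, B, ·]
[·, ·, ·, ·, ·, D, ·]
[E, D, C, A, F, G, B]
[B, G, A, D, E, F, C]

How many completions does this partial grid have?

13

Row 2, column 2: eliminating its row and column leaves {A, B, F}.
Row 2, column 3: eliminating its row and column leaves {B, D, F, G}.
Row 2, column 4: eliminating its row and column leaves {F, G}.
Row 2, column 5: eliminating its row and column leaves {B, G}.
Row 2, column 7: eliminating its row and column leaves {A, D, G}.
Row 3, column 2: eliminating its row and column leaves {B, E, F}.
Row 3, column 3: eliminating its row and column leaves {B, F, G}.
Row 3, column 4: eliminating its row and column leaves {E, F, G}.
Row 3, column 7: eliminating its row and column leaves {E, G}.
Row 4, column 1: eliminating its row and column leaves {A, F}.
Row 4, column 2: eliminating its row and column leaves {A, E, F}.
Row 4, column 3: eliminating its row and column leaves {D, F, G}.
Row 4, column 4: eliminating its row and column leaves {E, F, G}.
Row 4, column 7: eliminating its row and column leaves {A, D, E, G}.
Row 5, column 1: eliminating its row and column leaves {A, F}.
Row 5, column 2: eliminating its row and column leaves {A, B, E, F}.
Row 5, column 3: eliminating its row and column leaves {B, F, G}.
Row 5, column 4: eliminating its row and column leaves {C, E, F, G}.
Row 5, column 5: eliminating its row and column leaves {B, G}.
Row 5, column 7: eliminating its row and column leaves {A, E, G}.
Enumerating the assignments across these blanks that avoid any row or column repeat gives 13 completions.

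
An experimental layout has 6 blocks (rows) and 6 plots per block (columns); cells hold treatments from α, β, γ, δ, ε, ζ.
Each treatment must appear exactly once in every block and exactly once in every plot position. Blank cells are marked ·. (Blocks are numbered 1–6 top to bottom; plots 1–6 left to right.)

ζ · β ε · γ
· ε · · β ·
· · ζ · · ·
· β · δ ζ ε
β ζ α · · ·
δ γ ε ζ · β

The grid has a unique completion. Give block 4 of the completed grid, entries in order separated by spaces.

α β γ δ ζ ε

Block 4, plot 3: block 4 has {β, δ, ε, ζ} and plot 3 has {α, β, ε, ζ}, leaving only γ.
Block 4, plot 1: block 4 has {β, γ, δ, ε, ζ} and plot 1 has {β, δ, ζ}, leaving only α.
So block 4 reads: α β γ δ ζ ε.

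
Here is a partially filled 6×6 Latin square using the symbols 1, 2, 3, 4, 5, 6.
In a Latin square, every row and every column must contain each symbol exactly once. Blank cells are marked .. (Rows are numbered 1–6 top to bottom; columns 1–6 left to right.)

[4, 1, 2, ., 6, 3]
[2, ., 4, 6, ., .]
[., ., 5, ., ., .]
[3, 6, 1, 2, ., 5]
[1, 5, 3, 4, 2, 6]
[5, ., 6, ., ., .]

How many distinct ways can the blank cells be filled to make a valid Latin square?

4

Row 1, column 4: eliminating its row and column leaves {5}.
Row 2, column 2: eliminating its row and column leaves {3}.
Row 2, column 5: eliminating its row and column leaves {1, 3, 5}.
Row 2, column 6: eliminating its row and column leaves {1}.
Row 3, column 1: eliminating its row and column leaves {6}.
Row 3, column 2: eliminating its row and column leaves {2, 3, 4}.
Row 3, column 4: eliminating its row and column leaves {1, 3}.
Row 3, column 5: eliminating its row and column leaves {1, 3, 4}.
Row 3, column 6: eliminating its row and column leaves {1, 2, 4}.
Row 4, column 5: eliminating its row and column leaves {4}.
Row 6, column 2: eliminating its row and column leaves {2, 3, 4}.
Row 6, column 4: eliminating its row and column leaves {1, 3}.
Row 6, column 5: eliminating its row and column leaves {1, 3, 4}.
Row 6, column 6: eliminating its row and column leaves {1, 2, 4}.
Enumerating the assignments across these blanks that avoid any row or column repeat gives 4 completions.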